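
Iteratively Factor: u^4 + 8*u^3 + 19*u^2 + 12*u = (u)*(u^3 + 8*u^2 + 19*u + 12) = u*(u + 1)*(u^2 + 7*u + 12) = u*(u + 1)*(u + 4)*(u + 3)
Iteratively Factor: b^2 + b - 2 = (b + 2)*(b - 1)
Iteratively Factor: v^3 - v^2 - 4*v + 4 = (v - 2)*(v^2 + v - 2) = (v - 2)*(v - 1)*(v + 2)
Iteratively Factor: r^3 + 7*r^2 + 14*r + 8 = (r + 1)*(r^2 + 6*r + 8) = (r + 1)*(r + 4)*(r + 2)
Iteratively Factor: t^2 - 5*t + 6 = (t - 2)*(t - 3)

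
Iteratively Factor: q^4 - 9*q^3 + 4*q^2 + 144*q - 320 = (q - 4)*(q^3 - 5*q^2 - 16*q + 80) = (q - 4)^2*(q^2 - q - 20) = (q - 5)*(q - 4)^2*(q + 4)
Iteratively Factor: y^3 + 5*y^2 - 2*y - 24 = (y + 3)*(y^2 + 2*y - 8) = (y - 2)*(y + 3)*(y + 4)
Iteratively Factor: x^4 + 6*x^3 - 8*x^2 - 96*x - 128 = (x - 4)*(x^3 + 10*x^2 + 32*x + 32) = (x - 4)*(x + 2)*(x^2 + 8*x + 16) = (x - 4)*(x + 2)*(x + 4)*(x + 4)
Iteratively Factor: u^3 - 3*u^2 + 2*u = (u)*(u^2 - 3*u + 2) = u*(u - 2)*(u - 1)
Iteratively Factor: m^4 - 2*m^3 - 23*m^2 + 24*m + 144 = (m + 3)*(m^3 - 5*m^2 - 8*m + 48) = (m + 3)^2*(m^2 - 8*m + 16) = (m - 4)*(m + 3)^2*(m - 4)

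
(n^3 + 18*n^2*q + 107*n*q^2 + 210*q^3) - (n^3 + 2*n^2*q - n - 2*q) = 16*n^2*q + 107*n*q^2 + n + 210*q^3 + 2*q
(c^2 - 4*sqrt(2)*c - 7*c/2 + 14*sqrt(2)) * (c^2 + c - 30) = c^4 - 4*sqrt(2)*c^3 - 5*c^3/2 - 67*c^2/2 + 10*sqrt(2)*c^2 + 105*c + 134*sqrt(2)*c - 420*sqrt(2)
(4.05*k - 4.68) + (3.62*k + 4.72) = 7.67*k + 0.04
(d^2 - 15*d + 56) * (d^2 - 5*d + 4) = d^4 - 20*d^3 + 135*d^2 - 340*d + 224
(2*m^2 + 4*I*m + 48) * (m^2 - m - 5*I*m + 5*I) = 2*m^4 - 2*m^3 - 6*I*m^3 + 68*m^2 + 6*I*m^2 - 68*m - 240*I*m + 240*I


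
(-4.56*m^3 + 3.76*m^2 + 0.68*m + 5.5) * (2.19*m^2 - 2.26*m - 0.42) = -9.9864*m^5 + 18.54*m^4 - 5.0932*m^3 + 8.929*m^2 - 12.7156*m - 2.31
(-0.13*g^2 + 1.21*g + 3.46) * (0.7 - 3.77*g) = 0.4901*g^3 - 4.6527*g^2 - 12.1972*g + 2.422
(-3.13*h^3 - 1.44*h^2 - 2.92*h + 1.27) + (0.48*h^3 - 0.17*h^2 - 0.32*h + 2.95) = -2.65*h^3 - 1.61*h^2 - 3.24*h + 4.22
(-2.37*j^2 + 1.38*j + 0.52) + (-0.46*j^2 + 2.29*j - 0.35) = -2.83*j^2 + 3.67*j + 0.17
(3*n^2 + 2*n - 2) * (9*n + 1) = 27*n^3 + 21*n^2 - 16*n - 2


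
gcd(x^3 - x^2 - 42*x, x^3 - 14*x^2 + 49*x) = x^2 - 7*x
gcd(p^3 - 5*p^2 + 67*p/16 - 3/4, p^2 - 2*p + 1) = 1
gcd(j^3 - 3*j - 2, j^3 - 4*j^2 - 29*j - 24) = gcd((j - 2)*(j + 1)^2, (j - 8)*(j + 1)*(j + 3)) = j + 1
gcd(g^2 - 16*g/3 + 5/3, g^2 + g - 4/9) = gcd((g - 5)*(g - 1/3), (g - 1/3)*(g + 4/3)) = g - 1/3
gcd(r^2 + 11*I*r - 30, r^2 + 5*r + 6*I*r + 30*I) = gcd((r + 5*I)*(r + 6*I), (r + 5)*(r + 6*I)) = r + 6*I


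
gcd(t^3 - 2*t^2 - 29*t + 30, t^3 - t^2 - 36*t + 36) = t^2 - 7*t + 6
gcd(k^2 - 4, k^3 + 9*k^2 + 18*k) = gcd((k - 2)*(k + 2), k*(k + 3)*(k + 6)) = 1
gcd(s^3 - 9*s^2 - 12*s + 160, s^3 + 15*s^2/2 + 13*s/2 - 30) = s + 4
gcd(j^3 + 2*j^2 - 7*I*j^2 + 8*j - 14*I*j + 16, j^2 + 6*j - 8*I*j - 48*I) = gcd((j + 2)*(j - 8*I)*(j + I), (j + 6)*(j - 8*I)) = j - 8*I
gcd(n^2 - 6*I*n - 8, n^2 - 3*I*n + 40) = 1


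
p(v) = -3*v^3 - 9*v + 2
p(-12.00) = 5294.00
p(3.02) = -107.81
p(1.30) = -16.29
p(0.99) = -9.82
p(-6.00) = 704.00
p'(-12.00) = -1305.00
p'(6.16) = -350.51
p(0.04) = 1.64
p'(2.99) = -89.46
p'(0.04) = -9.01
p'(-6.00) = -333.00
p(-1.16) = 17.12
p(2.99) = -105.10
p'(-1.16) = -21.11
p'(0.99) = -17.82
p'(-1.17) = -21.32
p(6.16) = -754.67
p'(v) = -9*v^2 - 9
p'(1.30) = -24.21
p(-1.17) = 17.33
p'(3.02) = -91.08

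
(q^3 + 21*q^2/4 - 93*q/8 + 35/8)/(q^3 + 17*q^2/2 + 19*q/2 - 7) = (q - 5/4)/(q + 2)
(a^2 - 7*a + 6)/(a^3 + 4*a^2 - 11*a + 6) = (a - 6)/(a^2 + 5*a - 6)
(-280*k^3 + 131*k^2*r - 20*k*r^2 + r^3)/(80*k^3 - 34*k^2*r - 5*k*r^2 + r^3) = (35*k^2 - 12*k*r + r^2)/(-10*k^2 + 3*k*r + r^2)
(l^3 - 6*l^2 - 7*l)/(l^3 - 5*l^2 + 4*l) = (l^2 - 6*l - 7)/(l^2 - 5*l + 4)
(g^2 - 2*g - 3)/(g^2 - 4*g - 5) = (g - 3)/(g - 5)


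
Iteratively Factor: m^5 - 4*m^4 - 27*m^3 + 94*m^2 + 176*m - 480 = (m + 4)*(m^4 - 8*m^3 + 5*m^2 + 74*m - 120) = (m - 4)*(m + 4)*(m^3 - 4*m^2 - 11*m + 30) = (m - 4)*(m - 2)*(m + 4)*(m^2 - 2*m - 15) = (m - 5)*(m - 4)*(m - 2)*(m + 4)*(m + 3)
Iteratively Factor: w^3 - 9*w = (w - 3)*(w^2 + 3*w) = w*(w - 3)*(w + 3)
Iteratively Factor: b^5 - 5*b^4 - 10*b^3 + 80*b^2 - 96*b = (b - 4)*(b^4 - b^3 - 14*b^2 + 24*b) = (b - 4)*(b - 2)*(b^3 + b^2 - 12*b) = b*(b - 4)*(b - 2)*(b^2 + b - 12) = b*(b - 4)*(b - 3)*(b - 2)*(b + 4)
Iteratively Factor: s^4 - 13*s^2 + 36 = (s - 3)*(s^3 + 3*s^2 - 4*s - 12) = (s - 3)*(s + 3)*(s^2 - 4) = (s - 3)*(s - 2)*(s + 3)*(s + 2)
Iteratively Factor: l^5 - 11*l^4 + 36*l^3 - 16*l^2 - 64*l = (l - 4)*(l^4 - 7*l^3 + 8*l^2 + 16*l) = (l - 4)^2*(l^3 - 3*l^2 - 4*l) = (l - 4)^3*(l^2 + l) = (l - 4)^3*(l + 1)*(l)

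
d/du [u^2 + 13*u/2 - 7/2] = 2*u + 13/2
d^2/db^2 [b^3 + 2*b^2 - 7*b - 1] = 6*b + 4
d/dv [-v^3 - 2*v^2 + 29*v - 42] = -3*v^2 - 4*v + 29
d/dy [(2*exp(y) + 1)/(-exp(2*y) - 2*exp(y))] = 2*(exp(2*y) + exp(y) + 1)*exp(-y)/(exp(2*y) + 4*exp(y) + 4)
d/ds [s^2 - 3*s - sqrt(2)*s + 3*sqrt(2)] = 2*s - 3 - sqrt(2)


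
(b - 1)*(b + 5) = b^2 + 4*b - 5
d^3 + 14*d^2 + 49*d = d*(d + 7)^2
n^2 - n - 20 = (n - 5)*(n + 4)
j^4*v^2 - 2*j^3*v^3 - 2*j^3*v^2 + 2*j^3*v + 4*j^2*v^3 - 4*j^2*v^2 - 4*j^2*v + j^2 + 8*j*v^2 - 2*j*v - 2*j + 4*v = (j - 2)*(j - 2*v)*(j*v + 1)^2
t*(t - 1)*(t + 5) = t^3 + 4*t^2 - 5*t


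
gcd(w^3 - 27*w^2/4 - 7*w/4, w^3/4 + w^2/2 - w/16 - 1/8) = 1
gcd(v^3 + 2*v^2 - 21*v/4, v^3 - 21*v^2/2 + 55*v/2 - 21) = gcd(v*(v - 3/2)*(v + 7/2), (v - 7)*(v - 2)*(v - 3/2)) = v - 3/2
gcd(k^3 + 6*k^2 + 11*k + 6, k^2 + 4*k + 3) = k^2 + 4*k + 3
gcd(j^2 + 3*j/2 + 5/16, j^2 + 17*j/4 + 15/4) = j + 5/4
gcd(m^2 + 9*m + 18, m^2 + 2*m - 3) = m + 3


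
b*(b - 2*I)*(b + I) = b^3 - I*b^2 + 2*b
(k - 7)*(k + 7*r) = k^2 + 7*k*r - 7*k - 49*r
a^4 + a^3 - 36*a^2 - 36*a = a*(a - 6)*(a + 1)*(a + 6)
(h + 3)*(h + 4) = h^2 + 7*h + 12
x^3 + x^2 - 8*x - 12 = (x - 3)*(x + 2)^2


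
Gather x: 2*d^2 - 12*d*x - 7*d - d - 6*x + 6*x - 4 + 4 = 2*d^2 - 12*d*x - 8*d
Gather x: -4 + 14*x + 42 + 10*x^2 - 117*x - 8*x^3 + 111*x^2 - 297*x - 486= -8*x^3 + 121*x^2 - 400*x - 448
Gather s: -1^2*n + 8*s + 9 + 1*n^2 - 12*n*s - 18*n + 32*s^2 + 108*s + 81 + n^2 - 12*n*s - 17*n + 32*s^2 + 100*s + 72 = 2*n^2 - 36*n + 64*s^2 + s*(216 - 24*n) + 162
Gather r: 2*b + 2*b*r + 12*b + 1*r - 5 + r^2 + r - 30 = 14*b + r^2 + r*(2*b + 2) - 35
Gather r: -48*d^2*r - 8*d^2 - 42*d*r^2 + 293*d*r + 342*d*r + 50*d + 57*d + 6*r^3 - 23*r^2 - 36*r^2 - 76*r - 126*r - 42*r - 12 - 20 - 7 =-8*d^2 + 107*d + 6*r^3 + r^2*(-42*d - 59) + r*(-48*d^2 + 635*d - 244) - 39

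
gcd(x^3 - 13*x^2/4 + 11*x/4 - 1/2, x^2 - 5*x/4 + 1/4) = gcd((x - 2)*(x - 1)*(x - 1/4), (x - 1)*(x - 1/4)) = x^2 - 5*x/4 + 1/4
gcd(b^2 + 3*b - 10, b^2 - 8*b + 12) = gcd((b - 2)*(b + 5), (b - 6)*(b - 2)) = b - 2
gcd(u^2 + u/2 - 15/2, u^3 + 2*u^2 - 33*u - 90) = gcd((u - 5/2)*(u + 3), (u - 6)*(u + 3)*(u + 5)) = u + 3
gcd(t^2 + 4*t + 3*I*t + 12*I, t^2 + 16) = 1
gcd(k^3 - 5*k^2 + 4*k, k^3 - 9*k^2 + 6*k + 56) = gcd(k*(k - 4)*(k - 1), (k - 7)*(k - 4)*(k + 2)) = k - 4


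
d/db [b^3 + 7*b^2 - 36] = b*(3*b + 14)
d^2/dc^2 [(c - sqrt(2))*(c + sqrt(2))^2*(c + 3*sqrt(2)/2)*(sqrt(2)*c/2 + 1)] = 10*sqrt(2)*c^3 + 42*c^2 + 18*sqrt(2)*c - 8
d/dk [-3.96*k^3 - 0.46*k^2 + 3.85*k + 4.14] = -11.88*k^2 - 0.92*k + 3.85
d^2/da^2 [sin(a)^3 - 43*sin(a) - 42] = (49 - 9*sin(a)^2)*sin(a)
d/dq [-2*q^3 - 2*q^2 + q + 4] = -6*q^2 - 4*q + 1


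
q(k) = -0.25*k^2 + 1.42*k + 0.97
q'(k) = 1.42 - 0.5*k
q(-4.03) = -8.81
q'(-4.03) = 3.44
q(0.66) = 1.80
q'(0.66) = 1.09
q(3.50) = 2.88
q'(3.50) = -0.33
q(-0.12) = 0.80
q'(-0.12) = 1.48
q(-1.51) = -1.74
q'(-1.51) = 2.18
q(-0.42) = 0.33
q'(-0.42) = 1.63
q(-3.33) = -6.53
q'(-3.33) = 3.08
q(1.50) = 2.54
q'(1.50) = 0.67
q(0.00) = 0.97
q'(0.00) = 1.42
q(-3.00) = -5.54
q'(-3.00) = 2.92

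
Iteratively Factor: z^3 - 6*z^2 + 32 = (z - 4)*(z^2 - 2*z - 8) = (z - 4)^2*(z + 2)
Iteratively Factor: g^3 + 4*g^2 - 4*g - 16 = (g + 2)*(g^2 + 2*g - 8) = (g + 2)*(g + 4)*(g - 2)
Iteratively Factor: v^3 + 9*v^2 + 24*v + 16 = (v + 4)*(v^2 + 5*v + 4) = (v + 1)*(v + 4)*(v + 4)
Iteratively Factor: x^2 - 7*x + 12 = (x - 4)*(x - 3)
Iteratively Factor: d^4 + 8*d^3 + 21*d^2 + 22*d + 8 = (d + 1)*(d^3 + 7*d^2 + 14*d + 8) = (d + 1)^2*(d^2 + 6*d + 8) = (d + 1)^2*(d + 2)*(d + 4)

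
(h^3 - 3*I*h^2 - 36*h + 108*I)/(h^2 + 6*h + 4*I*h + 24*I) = (h^2 - 3*h*(2 + I) + 18*I)/(h + 4*I)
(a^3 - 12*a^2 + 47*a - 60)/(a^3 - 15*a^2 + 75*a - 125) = (a^2 - 7*a + 12)/(a^2 - 10*a + 25)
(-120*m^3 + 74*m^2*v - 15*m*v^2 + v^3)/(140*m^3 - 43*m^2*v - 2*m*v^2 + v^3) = (-6*m + v)/(7*m + v)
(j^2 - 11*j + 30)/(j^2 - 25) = (j - 6)/(j + 5)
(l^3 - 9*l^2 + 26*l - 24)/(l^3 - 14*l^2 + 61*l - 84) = (l - 2)/(l - 7)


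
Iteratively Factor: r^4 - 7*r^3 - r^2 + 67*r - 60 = (r - 5)*(r^3 - 2*r^2 - 11*r + 12) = (r - 5)*(r - 1)*(r^2 - r - 12) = (r - 5)*(r - 1)*(r + 3)*(r - 4)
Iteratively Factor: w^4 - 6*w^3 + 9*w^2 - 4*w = (w)*(w^3 - 6*w^2 + 9*w - 4) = w*(w - 1)*(w^2 - 5*w + 4) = w*(w - 4)*(w - 1)*(w - 1)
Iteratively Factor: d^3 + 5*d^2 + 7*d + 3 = (d + 3)*(d^2 + 2*d + 1) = (d + 1)*(d + 3)*(d + 1)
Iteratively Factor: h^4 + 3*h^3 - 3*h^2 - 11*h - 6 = (h + 1)*(h^3 + 2*h^2 - 5*h - 6) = (h + 1)*(h + 3)*(h^2 - h - 2) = (h + 1)^2*(h + 3)*(h - 2)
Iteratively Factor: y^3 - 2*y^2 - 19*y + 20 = (y + 4)*(y^2 - 6*y + 5) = (y - 5)*(y + 4)*(y - 1)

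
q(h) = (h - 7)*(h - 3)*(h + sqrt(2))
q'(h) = (h - 7)*(h - 3) + (h - 7)*(h + sqrt(2)) + (h - 3)*(h + sqrt(2))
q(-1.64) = -9.05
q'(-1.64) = 43.09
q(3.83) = -13.80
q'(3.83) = -14.90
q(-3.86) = -182.21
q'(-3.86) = 117.84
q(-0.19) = 28.08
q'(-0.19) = 10.23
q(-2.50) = -56.73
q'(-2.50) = 68.54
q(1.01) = 28.90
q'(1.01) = -7.43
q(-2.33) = -45.54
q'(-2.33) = 63.15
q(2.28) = 12.55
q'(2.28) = -16.70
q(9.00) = 124.97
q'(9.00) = 95.31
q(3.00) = 0.00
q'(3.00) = -17.66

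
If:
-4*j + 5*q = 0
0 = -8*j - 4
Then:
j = -1/2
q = -2/5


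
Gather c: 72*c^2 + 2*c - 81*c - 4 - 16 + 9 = 72*c^2 - 79*c - 11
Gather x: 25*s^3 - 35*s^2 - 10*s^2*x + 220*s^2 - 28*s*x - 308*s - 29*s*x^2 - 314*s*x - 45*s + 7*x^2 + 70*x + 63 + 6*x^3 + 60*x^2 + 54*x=25*s^3 + 185*s^2 - 353*s + 6*x^3 + x^2*(67 - 29*s) + x*(-10*s^2 - 342*s + 124) + 63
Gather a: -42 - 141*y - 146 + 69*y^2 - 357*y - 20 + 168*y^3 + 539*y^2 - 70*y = 168*y^3 + 608*y^2 - 568*y - 208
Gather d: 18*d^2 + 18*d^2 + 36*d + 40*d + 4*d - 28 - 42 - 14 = 36*d^2 + 80*d - 84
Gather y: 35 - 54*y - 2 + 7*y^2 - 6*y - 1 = 7*y^2 - 60*y + 32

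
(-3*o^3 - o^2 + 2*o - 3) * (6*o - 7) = -18*o^4 + 15*o^3 + 19*o^2 - 32*o + 21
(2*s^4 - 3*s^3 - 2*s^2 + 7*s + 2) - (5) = 2*s^4 - 3*s^3 - 2*s^2 + 7*s - 3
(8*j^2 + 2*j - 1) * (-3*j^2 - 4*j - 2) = -24*j^4 - 38*j^3 - 21*j^2 + 2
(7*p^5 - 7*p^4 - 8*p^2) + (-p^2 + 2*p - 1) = 7*p^5 - 7*p^4 - 9*p^2 + 2*p - 1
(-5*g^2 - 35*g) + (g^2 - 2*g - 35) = -4*g^2 - 37*g - 35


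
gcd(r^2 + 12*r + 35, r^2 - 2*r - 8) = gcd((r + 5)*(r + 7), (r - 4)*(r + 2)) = 1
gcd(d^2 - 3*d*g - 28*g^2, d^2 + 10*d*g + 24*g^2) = d + 4*g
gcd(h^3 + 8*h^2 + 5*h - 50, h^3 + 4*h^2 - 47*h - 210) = h + 5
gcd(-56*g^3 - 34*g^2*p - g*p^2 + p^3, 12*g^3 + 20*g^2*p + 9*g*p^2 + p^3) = 2*g + p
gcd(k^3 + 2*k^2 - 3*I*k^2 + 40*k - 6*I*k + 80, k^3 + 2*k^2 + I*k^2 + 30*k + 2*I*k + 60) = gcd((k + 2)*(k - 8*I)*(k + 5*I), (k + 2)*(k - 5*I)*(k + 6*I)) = k + 2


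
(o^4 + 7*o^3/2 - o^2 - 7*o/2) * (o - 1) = o^5 + 5*o^4/2 - 9*o^3/2 - 5*o^2/2 + 7*o/2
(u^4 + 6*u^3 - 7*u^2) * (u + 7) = u^5 + 13*u^4 + 35*u^3 - 49*u^2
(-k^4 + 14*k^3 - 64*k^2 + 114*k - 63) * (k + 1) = -k^5 + 13*k^4 - 50*k^3 + 50*k^2 + 51*k - 63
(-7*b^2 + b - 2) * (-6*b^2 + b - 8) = 42*b^4 - 13*b^3 + 69*b^2 - 10*b + 16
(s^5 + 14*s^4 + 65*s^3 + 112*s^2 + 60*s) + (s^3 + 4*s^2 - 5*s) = s^5 + 14*s^4 + 66*s^3 + 116*s^2 + 55*s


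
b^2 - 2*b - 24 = (b - 6)*(b + 4)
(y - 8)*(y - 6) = y^2 - 14*y + 48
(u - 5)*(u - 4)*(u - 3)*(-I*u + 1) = -I*u^4 + u^3 + 12*I*u^3 - 12*u^2 - 47*I*u^2 + 47*u + 60*I*u - 60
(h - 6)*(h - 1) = h^2 - 7*h + 6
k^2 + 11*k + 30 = (k + 5)*(k + 6)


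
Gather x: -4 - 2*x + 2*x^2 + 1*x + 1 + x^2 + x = 3*x^2 - 3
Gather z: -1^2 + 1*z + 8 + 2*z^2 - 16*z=2*z^2 - 15*z + 7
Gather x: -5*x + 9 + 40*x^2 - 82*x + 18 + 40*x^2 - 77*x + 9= 80*x^2 - 164*x + 36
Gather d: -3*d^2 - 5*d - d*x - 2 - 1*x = -3*d^2 + d*(-x - 5) - x - 2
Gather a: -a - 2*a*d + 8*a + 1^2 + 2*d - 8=a*(7 - 2*d) + 2*d - 7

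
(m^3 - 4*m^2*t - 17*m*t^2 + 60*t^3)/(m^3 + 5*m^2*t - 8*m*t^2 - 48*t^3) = (m - 5*t)/(m + 4*t)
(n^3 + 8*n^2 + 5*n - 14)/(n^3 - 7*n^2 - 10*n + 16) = (n + 7)/(n - 8)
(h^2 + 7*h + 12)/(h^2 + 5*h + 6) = (h + 4)/(h + 2)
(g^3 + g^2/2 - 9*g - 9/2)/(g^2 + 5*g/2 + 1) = (g^2 - 9)/(g + 2)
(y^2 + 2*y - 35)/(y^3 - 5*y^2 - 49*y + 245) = 1/(y - 7)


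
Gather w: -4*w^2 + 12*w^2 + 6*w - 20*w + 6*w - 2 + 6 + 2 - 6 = 8*w^2 - 8*w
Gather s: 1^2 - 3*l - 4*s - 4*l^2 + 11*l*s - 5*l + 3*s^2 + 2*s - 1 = -4*l^2 - 8*l + 3*s^2 + s*(11*l - 2)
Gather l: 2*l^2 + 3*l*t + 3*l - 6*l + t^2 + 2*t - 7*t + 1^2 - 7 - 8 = 2*l^2 + l*(3*t - 3) + t^2 - 5*t - 14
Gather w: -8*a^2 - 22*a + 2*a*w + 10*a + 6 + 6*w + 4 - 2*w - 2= -8*a^2 - 12*a + w*(2*a + 4) + 8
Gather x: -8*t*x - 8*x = x*(-8*t - 8)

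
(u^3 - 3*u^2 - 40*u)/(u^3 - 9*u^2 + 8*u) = (u + 5)/(u - 1)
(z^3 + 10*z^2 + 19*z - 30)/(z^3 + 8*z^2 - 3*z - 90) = (z - 1)/(z - 3)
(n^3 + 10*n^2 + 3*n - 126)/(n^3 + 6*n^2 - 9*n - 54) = (n + 7)/(n + 3)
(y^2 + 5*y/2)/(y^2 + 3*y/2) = (2*y + 5)/(2*y + 3)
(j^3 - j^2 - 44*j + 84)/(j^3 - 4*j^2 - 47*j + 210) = (j - 2)/(j - 5)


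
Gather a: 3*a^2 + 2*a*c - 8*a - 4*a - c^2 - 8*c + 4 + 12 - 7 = 3*a^2 + a*(2*c - 12) - c^2 - 8*c + 9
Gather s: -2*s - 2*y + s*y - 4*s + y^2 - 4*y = s*(y - 6) + y^2 - 6*y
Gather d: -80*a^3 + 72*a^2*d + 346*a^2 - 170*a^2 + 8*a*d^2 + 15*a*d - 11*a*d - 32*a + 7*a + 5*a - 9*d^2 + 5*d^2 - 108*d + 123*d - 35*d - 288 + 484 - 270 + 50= -80*a^3 + 176*a^2 - 20*a + d^2*(8*a - 4) + d*(72*a^2 + 4*a - 20) - 24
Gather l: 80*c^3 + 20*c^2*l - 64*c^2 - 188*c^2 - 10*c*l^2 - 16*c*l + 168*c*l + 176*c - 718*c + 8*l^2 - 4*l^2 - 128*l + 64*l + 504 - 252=80*c^3 - 252*c^2 - 542*c + l^2*(4 - 10*c) + l*(20*c^2 + 152*c - 64) + 252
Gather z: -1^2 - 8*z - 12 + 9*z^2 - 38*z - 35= 9*z^2 - 46*z - 48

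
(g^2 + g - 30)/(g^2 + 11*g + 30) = (g - 5)/(g + 5)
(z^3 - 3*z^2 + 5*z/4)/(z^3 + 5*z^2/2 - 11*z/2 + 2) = z*(2*z - 5)/(2*(z^2 + 3*z - 4))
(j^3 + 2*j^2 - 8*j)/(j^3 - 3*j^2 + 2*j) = (j + 4)/(j - 1)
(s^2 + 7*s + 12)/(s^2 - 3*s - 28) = (s + 3)/(s - 7)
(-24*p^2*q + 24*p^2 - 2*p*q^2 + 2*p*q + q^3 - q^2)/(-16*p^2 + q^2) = (6*p*q - 6*p - q^2 + q)/(4*p - q)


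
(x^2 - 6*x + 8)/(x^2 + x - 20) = (x - 2)/(x + 5)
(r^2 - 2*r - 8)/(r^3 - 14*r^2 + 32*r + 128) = (r - 4)/(r^2 - 16*r + 64)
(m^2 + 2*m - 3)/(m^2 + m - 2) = (m + 3)/(m + 2)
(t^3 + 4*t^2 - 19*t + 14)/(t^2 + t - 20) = (t^3 + 4*t^2 - 19*t + 14)/(t^2 + t - 20)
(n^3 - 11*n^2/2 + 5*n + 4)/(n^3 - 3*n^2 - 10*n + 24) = (n + 1/2)/(n + 3)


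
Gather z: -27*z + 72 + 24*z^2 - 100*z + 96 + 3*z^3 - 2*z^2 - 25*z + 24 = 3*z^3 + 22*z^2 - 152*z + 192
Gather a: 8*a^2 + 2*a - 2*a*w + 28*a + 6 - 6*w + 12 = 8*a^2 + a*(30 - 2*w) - 6*w + 18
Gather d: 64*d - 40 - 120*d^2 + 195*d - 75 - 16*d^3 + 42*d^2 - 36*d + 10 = -16*d^3 - 78*d^2 + 223*d - 105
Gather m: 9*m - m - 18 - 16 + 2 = 8*m - 32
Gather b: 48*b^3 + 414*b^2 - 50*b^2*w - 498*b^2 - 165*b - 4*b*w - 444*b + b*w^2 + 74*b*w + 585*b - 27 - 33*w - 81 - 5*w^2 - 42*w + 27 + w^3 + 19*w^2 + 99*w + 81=48*b^3 + b^2*(-50*w - 84) + b*(w^2 + 70*w - 24) + w^3 + 14*w^2 + 24*w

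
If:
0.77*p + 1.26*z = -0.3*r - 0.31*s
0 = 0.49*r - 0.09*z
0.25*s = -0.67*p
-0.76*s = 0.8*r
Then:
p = 0.00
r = 0.00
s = 0.00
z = 0.00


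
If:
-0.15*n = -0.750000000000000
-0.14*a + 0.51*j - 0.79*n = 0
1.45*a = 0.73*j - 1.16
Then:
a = 3.60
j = 8.73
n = 5.00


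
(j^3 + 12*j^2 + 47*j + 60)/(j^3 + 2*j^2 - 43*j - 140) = (j + 3)/(j - 7)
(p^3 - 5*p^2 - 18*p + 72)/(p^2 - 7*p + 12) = (p^2 - 2*p - 24)/(p - 4)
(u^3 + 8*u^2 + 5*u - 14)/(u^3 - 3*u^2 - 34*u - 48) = (u^2 + 6*u - 7)/(u^2 - 5*u - 24)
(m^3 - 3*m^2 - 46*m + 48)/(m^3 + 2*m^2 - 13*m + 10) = (m^2 - 2*m - 48)/(m^2 + 3*m - 10)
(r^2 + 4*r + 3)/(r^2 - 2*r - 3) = (r + 3)/(r - 3)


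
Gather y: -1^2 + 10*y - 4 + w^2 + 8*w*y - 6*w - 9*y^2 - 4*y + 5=w^2 - 6*w - 9*y^2 + y*(8*w + 6)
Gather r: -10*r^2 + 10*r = -10*r^2 + 10*r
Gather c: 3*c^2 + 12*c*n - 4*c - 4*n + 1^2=3*c^2 + c*(12*n - 4) - 4*n + 1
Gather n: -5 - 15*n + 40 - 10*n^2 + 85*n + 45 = -10*n^2 + 70*n + 80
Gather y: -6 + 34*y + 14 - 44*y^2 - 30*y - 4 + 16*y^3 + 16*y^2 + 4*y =16*y^3 - 28*y^2 + 8*y + 4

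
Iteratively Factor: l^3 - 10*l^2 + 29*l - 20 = (l - 4)*(l^2 - 6*l + 5) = (l - 4)*(l - 1)*(l - 5)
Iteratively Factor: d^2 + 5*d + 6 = (d + 2)*(d + 3)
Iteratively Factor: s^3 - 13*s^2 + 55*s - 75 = (s - 3)*(s^2 - 10*s + 25) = (s - 5)*(s - 3)*(s - 5)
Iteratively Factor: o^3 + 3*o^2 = (o)*(o^2 + 3*o) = o*(o + 3)*(o)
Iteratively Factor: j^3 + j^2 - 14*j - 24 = (j + 2)*(j^2 - j - 12) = (j + 2)*(j + 3)*(j - 4)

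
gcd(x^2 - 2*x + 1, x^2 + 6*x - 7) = x - 1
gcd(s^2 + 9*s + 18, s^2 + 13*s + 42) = s + 6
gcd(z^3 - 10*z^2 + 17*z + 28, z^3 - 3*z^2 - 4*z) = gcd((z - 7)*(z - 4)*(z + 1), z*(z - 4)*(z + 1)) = z^2 - 3*z - 4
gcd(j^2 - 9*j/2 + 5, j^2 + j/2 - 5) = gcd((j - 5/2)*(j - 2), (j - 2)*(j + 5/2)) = j - 2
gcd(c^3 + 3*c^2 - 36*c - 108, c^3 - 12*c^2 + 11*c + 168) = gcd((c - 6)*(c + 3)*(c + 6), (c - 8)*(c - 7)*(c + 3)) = c + 3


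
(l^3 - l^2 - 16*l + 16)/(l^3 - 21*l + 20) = (l + 4)/(l + 5)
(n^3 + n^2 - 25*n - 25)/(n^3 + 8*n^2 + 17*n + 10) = (n - 5)/(n + 2)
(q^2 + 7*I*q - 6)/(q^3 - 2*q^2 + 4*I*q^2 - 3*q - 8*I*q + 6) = (q + 6*I)/(q^2 + q*(-2 + 3*I) - 6*I)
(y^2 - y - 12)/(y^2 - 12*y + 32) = (y + 3)/(y - 8)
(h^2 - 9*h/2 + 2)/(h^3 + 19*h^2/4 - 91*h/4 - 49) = 2*(2*h - 1)/(4*h^2 + 35*h + 49)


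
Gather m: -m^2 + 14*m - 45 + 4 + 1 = -m^2 + 14*m - 40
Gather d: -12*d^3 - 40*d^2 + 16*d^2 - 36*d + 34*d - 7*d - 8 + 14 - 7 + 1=-12*d^3 - 24*d^2 - 9*d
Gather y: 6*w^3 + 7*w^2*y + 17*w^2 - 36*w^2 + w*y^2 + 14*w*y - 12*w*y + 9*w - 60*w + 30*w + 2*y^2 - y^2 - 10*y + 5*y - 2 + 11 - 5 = 6*w^3 - 19*w^2 - 21*w + y^2*(w + 1) + y*(7*w^2 + 2*w - 5) + 4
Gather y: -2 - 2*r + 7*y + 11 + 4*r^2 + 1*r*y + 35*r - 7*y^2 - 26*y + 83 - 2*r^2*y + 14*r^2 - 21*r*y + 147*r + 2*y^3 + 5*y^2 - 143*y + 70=18*r^2 + 180*r + 2*y^3 - 2*y^2 + y*(-2*r^2 - 20*r - 162) + 162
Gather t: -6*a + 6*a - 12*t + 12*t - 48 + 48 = 0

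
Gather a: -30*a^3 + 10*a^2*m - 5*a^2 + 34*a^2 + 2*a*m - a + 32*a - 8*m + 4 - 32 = -30*a^3 + a^2*(10*m + 29) + a*(2*m + 31) - 8*m - 28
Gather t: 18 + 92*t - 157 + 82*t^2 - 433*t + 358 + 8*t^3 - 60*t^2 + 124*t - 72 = 8*t^3 + 22*t^2 - 217*t + 147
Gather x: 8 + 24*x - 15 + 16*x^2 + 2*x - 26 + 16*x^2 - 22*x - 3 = 32*x^2 + 4*x - 36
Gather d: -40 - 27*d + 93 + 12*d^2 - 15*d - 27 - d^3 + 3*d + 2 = -d^3 + 12*d^2 - 39*d + 28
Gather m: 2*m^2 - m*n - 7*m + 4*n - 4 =2*m^2 + m*(-n - 7) + 4*n - 4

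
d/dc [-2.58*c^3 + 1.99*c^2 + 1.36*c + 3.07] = -7.74*c^2 + 3.98*c + 1.36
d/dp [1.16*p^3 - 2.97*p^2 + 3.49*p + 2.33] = 3.48*p^2 - 5.94*p + 3.49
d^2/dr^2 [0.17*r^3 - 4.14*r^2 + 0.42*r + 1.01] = 1.02*r - 8.28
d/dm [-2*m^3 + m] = 1 - 6*m^2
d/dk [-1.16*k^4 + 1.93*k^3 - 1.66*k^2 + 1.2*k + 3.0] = -4.64*k^3 + 5.79*k^2 - 3.32*k + 1.2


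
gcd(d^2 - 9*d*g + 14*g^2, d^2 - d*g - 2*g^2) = d - 2*g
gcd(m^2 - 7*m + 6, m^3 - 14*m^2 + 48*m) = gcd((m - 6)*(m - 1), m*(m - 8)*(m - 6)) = m - 6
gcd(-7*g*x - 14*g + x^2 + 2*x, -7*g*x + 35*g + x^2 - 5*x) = -7*g + x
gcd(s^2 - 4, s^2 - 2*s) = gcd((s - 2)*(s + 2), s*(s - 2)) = s - 2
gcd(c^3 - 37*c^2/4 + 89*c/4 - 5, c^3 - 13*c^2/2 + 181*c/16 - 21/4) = c - 4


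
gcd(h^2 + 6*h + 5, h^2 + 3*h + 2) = h + 1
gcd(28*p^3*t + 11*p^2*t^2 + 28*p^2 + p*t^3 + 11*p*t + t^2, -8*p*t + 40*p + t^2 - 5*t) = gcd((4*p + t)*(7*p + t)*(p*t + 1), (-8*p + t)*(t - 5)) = 1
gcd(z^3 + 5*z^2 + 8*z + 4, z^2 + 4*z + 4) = z^2 + 4*z + 4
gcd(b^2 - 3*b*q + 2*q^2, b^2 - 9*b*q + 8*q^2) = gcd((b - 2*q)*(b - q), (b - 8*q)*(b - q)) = -b + q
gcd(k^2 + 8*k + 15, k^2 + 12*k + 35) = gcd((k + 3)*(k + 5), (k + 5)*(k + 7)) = k + 5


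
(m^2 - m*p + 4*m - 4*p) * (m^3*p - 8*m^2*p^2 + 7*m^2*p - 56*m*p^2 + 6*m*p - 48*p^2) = m^5*p - 9*m^4*p^2 + 11*m^4*p + 8*m^3*p^3 - 99*m^3*p^2 + 34*m^3*p + 88*m^2*p^3 - 306*m^2*p^2 + 24*m^2*p + 272*m*p^3 - 216*m*p^2 + 192*p^3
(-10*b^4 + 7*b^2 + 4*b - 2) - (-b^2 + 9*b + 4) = -10*b^4 + 8*b^2 - 5*b - 6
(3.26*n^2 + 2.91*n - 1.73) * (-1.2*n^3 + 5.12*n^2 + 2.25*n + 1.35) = -3.912*n^5 + 13.1992*n^4 + 24.3102*n^3 + 2.0909*n^2 + 0.0360000000000005*n - 2.3355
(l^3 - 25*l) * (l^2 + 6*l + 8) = l^5 + 6*l^4 - 17*l^3 - 150*l^2 - 200*l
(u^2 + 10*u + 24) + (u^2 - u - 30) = 2*u^2 + 9*u - 6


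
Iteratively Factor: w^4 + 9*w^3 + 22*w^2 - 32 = (w + 2)*(w^3 + 7*w^2 + 8*w - 16) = (w + 2)*(w + 4)*(w^2 + 3*w - 4) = (w + 2)*(w + 4)^2*(w - 1)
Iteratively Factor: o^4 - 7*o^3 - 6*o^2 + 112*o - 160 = (o - 2)*(o^3 - 5*o^2 - 16*o + 80) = (o - 2)*(o + 4)*(o^2 - 9*o + 20) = (o - 4)*(o - 2)*(o + 4)*(o - 5)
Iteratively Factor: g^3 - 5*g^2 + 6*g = (g - 3)*(g^2 - 2*g) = g*(g - 3)*(g - 2)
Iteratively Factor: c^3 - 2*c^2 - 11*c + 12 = (c + 3)*(c^2 - 5*c + 4) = (c - 4)*(c + 3)*(c - 1)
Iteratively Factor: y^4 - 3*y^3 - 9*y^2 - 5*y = (y + 1)*(y^3 - 4*y^2 - 5*y) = (y + 1)^2*(y^2 - 5*y) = (y - 5)*(y + 1)^2*(y)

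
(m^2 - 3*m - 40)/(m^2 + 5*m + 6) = (m^2 - 3*m - 40)/(m^2 + 5*m + 6)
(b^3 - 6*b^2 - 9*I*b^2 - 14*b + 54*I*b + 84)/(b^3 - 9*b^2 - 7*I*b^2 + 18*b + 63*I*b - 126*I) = (b - 2*I)/(b - 3)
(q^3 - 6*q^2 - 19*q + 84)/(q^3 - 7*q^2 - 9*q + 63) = (q + 4)/(q + 3)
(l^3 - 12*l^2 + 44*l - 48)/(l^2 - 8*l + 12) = l - 4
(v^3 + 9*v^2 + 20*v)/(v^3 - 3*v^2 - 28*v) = (v + 5)/(v - 7)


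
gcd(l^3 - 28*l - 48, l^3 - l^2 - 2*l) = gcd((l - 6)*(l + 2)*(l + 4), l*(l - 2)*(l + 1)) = 1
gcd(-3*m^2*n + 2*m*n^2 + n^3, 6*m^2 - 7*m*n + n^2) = m - n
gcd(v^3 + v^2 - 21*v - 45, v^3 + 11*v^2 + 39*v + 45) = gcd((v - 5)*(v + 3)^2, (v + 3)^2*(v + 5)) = v^2 + 6*v + 9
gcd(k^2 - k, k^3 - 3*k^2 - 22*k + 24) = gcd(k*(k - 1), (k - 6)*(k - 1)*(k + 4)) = k - 1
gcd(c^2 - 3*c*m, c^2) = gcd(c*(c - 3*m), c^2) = c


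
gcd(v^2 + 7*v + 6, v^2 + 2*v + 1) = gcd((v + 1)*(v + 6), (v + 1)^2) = v + 1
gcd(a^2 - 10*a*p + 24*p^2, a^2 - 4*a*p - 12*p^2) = -a + 6*p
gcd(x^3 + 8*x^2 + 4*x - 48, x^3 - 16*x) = x + 4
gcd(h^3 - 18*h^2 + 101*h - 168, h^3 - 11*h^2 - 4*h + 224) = h^2 - 15*h + 56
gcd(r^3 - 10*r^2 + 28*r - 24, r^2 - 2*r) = r - 2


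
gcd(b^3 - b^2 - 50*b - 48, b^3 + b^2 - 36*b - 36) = b^2 + 7*b + 6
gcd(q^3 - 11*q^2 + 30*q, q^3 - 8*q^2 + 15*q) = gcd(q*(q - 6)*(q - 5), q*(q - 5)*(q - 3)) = q^2 - 5*q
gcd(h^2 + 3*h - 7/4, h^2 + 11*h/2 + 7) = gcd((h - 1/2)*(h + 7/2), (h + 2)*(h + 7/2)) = h + 7/2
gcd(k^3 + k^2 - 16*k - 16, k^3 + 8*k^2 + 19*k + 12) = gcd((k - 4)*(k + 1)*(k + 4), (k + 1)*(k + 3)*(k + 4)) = k^2 + 5*k + 4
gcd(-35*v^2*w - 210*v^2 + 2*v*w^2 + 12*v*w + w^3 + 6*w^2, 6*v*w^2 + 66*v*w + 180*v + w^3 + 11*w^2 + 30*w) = w + 6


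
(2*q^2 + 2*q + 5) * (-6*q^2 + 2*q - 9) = -12*q^4 - 8*q^3 - 44*q^2 - 8*q - 45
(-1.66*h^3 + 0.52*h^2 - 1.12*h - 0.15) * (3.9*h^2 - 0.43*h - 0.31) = -6.474*h^5 + 2.7418*h^4 - 4.077*h^3 - 0.2646*h^2 + 0.4117*h + 0.0465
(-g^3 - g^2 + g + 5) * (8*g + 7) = -8*g^4 - 15*g^3 + g^2 + 47*g + 35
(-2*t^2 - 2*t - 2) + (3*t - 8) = -2*t^2 + t - 10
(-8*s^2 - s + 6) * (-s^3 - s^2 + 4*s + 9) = 8*s^5 + 9*s^4 - 37*s^3 - 82*s^2 + 15*s + 54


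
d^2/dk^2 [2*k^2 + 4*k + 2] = 4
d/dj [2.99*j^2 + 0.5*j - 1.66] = 5.98*j + 0.5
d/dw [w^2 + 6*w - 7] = 2*w + 6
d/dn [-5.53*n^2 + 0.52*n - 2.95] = 0.52 - 11.06*n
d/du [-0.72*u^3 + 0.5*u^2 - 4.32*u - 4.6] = -2.16*u^2 + 1.0*u - 4.32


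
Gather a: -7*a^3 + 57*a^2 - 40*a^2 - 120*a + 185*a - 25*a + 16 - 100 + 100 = -7*a^3 + 17*a^2 + 40*a + 16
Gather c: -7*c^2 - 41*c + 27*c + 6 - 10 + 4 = -7*c^2 - 14*c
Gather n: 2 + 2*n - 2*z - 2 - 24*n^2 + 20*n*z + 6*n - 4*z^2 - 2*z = -24*n^2 + n*(20*z + 8) - 4*z^2 - 4*z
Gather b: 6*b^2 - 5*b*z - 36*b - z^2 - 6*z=6*b^2 + b*(-5*z - 36) - z^2 - 6*z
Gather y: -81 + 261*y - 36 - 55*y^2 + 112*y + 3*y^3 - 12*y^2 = 3*y^3 - 67*y^2 + 373*y - 117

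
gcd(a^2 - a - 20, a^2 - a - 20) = a^2 - a - 20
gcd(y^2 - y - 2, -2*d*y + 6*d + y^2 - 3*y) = 1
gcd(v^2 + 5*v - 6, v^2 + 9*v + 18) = v + 6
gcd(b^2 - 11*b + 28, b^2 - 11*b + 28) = b^2 - 11*b + 28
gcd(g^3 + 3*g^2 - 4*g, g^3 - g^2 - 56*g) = g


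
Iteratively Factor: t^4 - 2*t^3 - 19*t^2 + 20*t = (t - 1)*(t^3 - t^2 - 20*t) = (t - 1)*(t + 4)*(t^2 - 5*t) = t*(t - 1)*(t + 4)*(t - 5)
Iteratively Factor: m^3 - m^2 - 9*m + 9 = (m + 3)*(m^2 - 4*m + 3) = (m - 1)*(m + 3)*(m - 3)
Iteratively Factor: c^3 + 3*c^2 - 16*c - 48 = (c - 4)*(c^2 + 7*c + 12) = (c - 4)*(c + 3)*(c + 4)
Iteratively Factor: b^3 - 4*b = (b)*(b^2 - 4) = b*(b - 2)*(b + 2)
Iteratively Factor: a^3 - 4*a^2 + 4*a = (a)*(a^2 - 4*a + 4) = a*(a - 2)*(a - 2)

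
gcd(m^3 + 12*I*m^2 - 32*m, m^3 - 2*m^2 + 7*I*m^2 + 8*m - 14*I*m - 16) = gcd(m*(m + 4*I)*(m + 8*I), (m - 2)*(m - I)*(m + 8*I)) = m + 8*I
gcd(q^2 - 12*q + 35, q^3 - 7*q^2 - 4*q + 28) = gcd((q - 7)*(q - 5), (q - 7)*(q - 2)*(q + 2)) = q - 7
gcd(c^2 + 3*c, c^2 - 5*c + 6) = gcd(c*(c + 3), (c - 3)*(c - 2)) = 1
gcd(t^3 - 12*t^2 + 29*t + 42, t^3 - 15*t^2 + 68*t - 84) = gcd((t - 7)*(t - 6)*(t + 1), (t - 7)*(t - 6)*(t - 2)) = t^2 - 13*t + 42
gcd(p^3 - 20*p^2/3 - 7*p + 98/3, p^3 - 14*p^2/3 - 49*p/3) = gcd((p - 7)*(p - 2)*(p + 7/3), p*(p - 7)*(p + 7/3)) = p^2 - 14*p/3 - 49/3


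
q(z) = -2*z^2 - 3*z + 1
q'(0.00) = -3.00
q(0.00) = 1.00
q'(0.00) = -3.00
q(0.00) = 1.00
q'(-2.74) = 7.96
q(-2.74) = -5.80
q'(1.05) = -7.20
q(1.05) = -4.36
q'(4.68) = -21.72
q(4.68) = -56.84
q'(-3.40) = 10.60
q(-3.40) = -11.92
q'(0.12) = -3.48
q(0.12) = 0.61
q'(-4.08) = 13.32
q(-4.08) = -20.05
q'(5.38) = -24.52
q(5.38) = -73.03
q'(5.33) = -24.32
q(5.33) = -71.81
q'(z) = -4*z - 3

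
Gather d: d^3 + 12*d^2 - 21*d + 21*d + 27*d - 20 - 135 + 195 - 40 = d^3 + 12*d^2 + 27*d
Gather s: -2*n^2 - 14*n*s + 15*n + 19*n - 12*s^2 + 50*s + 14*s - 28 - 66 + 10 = -2*n^2 + 34*n - 12*s^2 + s*(64 - 14*n) - 84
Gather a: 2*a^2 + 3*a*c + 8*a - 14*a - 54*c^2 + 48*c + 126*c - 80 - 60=2*a^2 + a*(3*c - 6) - 54*c^2 + 174*c - 140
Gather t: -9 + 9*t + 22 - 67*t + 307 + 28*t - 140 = 180 - 30*t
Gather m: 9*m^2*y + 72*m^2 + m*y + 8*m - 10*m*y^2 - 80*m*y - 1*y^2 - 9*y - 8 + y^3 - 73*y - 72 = m^2*(9*y + 72) + m*(-10*y^2 - 79*y + 8) + y^3 - y^2 - 82*y - 80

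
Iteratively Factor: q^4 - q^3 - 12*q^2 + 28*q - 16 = (q - 2)*(q^3 + q^2 - 10*q + 8) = (q - 2)*(q + 4)*(q^2 - 3*q + 2) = (q - 2)*(q - 1)*(q + 4)*(q - 2)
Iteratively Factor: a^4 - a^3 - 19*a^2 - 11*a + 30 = (a + 3)*(a^3 - 4*a^2 - 7*a + 10) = (a + 2)*(a + 3)*(a^2 - 6*a + 5) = (a - 1)*(a + 2)*(a + 3)*(a - 5)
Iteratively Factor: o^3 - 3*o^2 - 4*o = (o - 4)*(o^2 + o) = (o - 4)*(o + 1)*(o)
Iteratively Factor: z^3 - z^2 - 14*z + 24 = (z - 2)*(z^2 + z - 12) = (z - 3)*(z - 2)*(z + 4)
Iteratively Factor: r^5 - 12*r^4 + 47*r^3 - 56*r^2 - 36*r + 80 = (r - 2)*(r^4 - 10*r^3 + 27*r^2 - 2*r - 40) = (r - 4)*(r - 2)*(r^3 - 6*r^2 + 3*r + 10) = (r - 5)*(r - 4)*(r - 2)*(r^2 - r - 2) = (r - 5)*(r - 4)*(r - 2)*(r + 1)*(r - 2)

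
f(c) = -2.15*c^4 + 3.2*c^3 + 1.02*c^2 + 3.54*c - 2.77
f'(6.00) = -1496.22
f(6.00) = -2040.01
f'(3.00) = -136.14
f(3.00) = -70.72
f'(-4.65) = 1066.31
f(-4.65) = -1324.11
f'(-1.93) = 97.19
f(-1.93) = -58.64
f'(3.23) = -179.52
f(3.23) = -106.88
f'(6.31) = -1762.01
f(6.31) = -2544.30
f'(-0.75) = 11.04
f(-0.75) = -6.88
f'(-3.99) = 694.52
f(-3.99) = -748.84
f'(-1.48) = 49.43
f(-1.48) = -26.46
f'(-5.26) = 1509.99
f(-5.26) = -2104.69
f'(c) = -8.6*c^3 + 9.6*c^2 + 2.04*c + 3.54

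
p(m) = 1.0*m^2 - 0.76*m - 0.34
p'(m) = 2.0*m - 0.76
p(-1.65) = 3.64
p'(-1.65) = -4.06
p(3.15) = 7.19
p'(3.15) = 5.54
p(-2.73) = 9.19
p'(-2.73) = -6.22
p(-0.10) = -0.25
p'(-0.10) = -0.96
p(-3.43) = 14.03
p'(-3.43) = -7.62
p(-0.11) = -0.24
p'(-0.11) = -0.98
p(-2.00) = 5.18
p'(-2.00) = -4.76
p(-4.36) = 21.98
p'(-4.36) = -9.48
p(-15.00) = 236.06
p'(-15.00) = -30.76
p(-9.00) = 87.50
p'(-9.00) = -18.76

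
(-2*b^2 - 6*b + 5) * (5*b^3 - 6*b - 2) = -10*b^5 - 30*b^4 + 37*b^3 + 40*b^2 - 18*b - 10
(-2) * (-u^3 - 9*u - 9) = 2*u^3 + 18*u + 18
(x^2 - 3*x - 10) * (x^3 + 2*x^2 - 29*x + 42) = x^5 - x^4 - 45*x^3 + 109*x^2 + 164*x - 420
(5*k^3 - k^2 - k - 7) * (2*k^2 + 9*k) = 10*k^5 + 43*k^4 - 11*k^3 - 23*k^2 - 63*k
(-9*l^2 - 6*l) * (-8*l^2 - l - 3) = 72*l^4 + 57*l^3 + 33*l^2 + 18*l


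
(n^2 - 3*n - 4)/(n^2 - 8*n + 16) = (n + 1)/(n - 4)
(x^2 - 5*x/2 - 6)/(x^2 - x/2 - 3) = (x - 4)/(x - 2)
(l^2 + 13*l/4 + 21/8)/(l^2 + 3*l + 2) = (8*l^2 + 26*l + 21)/(8*(l^2 + 3*l + 2))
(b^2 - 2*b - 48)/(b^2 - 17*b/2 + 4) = 2*(b + 6)/(2*b - 1)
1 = 1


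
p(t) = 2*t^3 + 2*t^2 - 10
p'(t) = 6*t^2 + 4*t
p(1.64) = 4.20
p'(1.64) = 22.70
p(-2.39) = -25.88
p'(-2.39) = 24.71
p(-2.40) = -26.13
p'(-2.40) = 24.96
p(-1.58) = -12.90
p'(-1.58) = 8.66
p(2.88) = 54.36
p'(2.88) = 61.29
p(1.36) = -1.27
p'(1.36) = 16.54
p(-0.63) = -9.71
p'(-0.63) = -0.14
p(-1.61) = -13.16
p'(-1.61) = 9.11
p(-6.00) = -370.00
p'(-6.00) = 192.00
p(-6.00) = -370.00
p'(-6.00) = 192.00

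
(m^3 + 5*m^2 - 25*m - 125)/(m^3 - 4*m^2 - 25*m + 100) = (m + 5)/(m - 4)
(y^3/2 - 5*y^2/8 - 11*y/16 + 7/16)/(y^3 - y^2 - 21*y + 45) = (8*y^3 - 10*y^2 - 11*y + 7)/(16*(y^3 - y^2 - 21*y + 45))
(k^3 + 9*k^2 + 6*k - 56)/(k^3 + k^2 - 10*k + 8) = (k + 7)/(k - 1)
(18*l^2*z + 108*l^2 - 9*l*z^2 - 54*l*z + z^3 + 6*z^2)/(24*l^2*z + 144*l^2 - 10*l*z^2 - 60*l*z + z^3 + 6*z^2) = (-3*l + z)/(-4*l + z)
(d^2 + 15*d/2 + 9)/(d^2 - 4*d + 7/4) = 2*(2*d^2 + 15*d + 18)/(4*d^2 - 16*d + 7)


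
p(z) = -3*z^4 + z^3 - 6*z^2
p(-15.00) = -156600.00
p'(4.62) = -1174.74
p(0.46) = -1.31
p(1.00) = -8.00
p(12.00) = -61344.00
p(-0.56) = -2.35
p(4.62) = -1396.21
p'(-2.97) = 376.48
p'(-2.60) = 262.39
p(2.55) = -149.28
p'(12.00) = -20448.00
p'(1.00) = -21.00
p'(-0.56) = 9.77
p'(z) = -12*z^3 + 3*z^2 - 12*z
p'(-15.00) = 41355.00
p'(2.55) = -210.07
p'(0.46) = -6.05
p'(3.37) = -465.64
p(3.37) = -416.81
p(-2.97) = -312.55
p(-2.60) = -195.23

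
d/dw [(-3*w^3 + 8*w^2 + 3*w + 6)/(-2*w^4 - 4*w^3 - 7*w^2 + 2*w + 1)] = (-6*w^6 + 32*w^5 + 71*w^4 + 60*w^3 + 100*w^2 + 100*w - 9)/(4*w^8 + 16*w^7 + 44*w^6 + 48*w^5 + 29*w^4 - 36*w^3 - 10*w^2 + 4*w + 1)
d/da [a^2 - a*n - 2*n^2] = 2*a - n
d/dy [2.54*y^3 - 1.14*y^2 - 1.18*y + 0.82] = 7.62*y^2 - 2.28*y - 1.18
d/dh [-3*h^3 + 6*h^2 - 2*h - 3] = -9*h^2 + 12*h - 2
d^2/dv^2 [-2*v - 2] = 0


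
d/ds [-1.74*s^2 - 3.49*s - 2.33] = -3.48*s - 3.49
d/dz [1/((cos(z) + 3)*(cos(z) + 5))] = 2*(cos(z) + 4)*sin(z)/((cos(z) + 3)^2*(cos(z) + 5)^2)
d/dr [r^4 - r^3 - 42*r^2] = r*(4*r^2 - 3*r - 84)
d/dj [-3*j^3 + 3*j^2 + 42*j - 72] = -9*j^2 + 6*j + 42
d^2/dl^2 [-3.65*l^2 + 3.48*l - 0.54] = -7.30000000000000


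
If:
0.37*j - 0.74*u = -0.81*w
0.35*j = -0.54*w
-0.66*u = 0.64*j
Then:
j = 0.00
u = 0.00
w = 0.00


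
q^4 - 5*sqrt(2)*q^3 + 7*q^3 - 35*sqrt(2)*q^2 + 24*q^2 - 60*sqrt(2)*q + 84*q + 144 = (q + 3)*(q + 4)*(q - 3*sqrt(2))*(q - 2*sqrt(2))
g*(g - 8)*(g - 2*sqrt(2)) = g^3 - 8*g^2 - 2*sqrt(2)*g^2 + 16*sqrt(2)*g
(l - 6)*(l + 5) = l^2 - l - 30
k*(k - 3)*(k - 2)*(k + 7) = k^4 + 2*k^3 - 29*k^2 + 42*k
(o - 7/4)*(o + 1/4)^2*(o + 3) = o^4 + 7*o^3/4 - 73*o^2/16 - 163*o/64 - 21/64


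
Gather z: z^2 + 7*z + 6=z^2 + 7*z + 6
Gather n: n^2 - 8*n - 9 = n^2 - 8*n - 9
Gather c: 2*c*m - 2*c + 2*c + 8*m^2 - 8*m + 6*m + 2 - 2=2*c*m + 8*m^2 - 2*m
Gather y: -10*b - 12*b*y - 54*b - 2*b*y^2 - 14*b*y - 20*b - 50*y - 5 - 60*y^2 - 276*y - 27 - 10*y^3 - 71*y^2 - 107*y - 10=-84*b - 10*y^3 + y^2*(-2*b - 131) + y*(-26*b - 433) - 42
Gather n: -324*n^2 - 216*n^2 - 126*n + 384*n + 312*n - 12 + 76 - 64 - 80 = -540*n^2 + 570*n - 80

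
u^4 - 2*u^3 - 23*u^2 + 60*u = u*(u - 4)*(u - 3)*(u + 5)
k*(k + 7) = k^2 + 7*k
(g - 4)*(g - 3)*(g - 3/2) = g^3 - 17*g^2/2 + 45*g/2 - 18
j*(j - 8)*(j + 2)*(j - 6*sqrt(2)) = j^4 - 6*sqrt(2)*j^3 - 6*j^3 - 16*j^2 + 36*sqrt(2)*j^2 + 96*sqrt(2)*j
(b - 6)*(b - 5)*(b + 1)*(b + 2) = b^4 - 8*b^3 - b^2 + 68*b + 60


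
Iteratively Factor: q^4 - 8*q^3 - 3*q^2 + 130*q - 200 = (q - 2)*(q^3 - 6*q^2 - 15*q + 100) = (q - 5)*(q - 2)*(q^2 - q - 20) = (q - 5)*(q - 2)*(q + 4)*(q - 5)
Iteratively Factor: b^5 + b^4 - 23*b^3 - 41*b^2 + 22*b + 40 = (b - 1)*(b^4 + 2*b^3 - 21*b^2 - 62*b - 40) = (b - 1)*(b + 1)*(b^3 + b^2 - 22*b - 40) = (b - 1)*(b + 1)*(b + 2)*(b^2 - b - 20) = (b - 5)*(b - 1)*(b + 1)*(b + 2)*(b + 4)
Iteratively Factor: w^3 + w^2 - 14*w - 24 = (w + 2)*(w^2 - w - 12) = (w - 4)*(w + 2)*(w + 3)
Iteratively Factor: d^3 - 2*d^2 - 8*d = (d + 2)*(d^2 - 4*d) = d*(d + 2)*(d - 4)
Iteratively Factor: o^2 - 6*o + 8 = (o - 4)*(o - 2)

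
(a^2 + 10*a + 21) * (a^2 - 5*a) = a^4 + 5*a^3 - 29*a^2 - 105*a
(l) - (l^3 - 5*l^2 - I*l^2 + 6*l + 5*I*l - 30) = -l^3 + 5*l^2 + I*l^2 - 5*l - 5*I*l + 30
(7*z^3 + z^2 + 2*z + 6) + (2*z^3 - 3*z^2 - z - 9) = 9*z^3 - 2*z^2 + z - 3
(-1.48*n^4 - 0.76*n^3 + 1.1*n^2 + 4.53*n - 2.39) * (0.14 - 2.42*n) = 3.5816*n^5 + 1.632*n^4 - 2.7684*n^3 - 10.8086*n^2 + 6.418*n - 0.3346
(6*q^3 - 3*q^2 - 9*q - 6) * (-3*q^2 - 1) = -18*q^5 + 9*q^4 + 21*q^3 + 21*q^2 + 9*q + 6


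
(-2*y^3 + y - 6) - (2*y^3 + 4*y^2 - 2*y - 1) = -4*y^3 - 4*y^2 + 3*y - 5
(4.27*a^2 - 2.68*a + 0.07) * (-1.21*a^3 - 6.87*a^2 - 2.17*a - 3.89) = -5.1667*a^5 - 26.0921*a^4 + 9.061*a^3 - 11.2756*a^2 + 10.2733*a - 0.2723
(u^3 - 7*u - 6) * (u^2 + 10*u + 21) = u^5 + 10*u^4 + 14*u^3 - 76*u^2 - 207*u - 126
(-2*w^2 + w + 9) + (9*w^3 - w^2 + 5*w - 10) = 9*w^3 - 3*w^2 + 6*w - 1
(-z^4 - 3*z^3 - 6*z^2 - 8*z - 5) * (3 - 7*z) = 7*z^5 + 18*z^4 + 33*z^3 + 38*z^2 + 11*z - 15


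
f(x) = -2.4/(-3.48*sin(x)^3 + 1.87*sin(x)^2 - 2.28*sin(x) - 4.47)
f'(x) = -2.4*(10.44*sin(x)^2*cos(x) - 3.74*sin(x)*cos(x) + 2.28*cos(x))/(-3.48*sin(x)^3 + 1.87*sin(x)^2 - 2.28*sin(x) - 4.47)^2 = (-25.056*sin(x)^2 + 8.976*sin(x) - 5.472)*cos(x)/(3.48*sin(x)^3 - 1.87*sin(x)^2 + 2.28*sin(x) + 4.47)^2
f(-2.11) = -2.26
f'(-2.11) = 14.38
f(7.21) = 0.35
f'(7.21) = -0.18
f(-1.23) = -1.07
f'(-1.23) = -2.38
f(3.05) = 0.51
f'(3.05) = 0.22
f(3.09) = 0.52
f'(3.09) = 0.24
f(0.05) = 0.52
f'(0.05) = -0.24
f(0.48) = 0.44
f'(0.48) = -0.20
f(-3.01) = 0.58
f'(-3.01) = 0.41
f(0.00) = 0.54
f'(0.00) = -0.27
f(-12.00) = 0.42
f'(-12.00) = -0.20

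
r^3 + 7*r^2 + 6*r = r*(r + 1)*(r + 6)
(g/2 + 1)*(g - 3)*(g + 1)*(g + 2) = g^4/2 + g^3 - 7*g^2/2 - 10*g - 6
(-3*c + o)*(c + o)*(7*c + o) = -21*c^3 - 17*c^2*o + 5*c*o^2 + o^3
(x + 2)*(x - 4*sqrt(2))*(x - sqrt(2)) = x^3 - 5*sqrt(2)*x^2 + 2*x^2 - 10*sqrt(2)*x + 8*x + 16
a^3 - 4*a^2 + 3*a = a*(a - 3)*(a - 1)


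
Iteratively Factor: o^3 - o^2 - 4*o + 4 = (o - 2)*(o^2 + o - 2) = (o - 2)*(o - 1)*(o + 2)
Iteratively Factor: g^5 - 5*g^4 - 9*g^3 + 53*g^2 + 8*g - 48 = (g - 1)*(g^4 - 4*g^3 - 13*g^2 + 40*g + 48) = (g - 1)*(g + 3)*(g^3 - 7*g^2 + 8*g + 16) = (g - 4)*(g - 1)*(g + 3)*(g^2 - 3*g - 4) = (g - 4)^2*(g - 1)*(g + 3)*(g + 1)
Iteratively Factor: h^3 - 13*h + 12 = (h - 1)*(h^2 + h - 12) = (h - 3)*(h - 1)*(h + 4)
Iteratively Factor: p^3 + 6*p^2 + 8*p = (p + 2)*(p^2 + 4*p) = p*(p + 2)*(p + 4)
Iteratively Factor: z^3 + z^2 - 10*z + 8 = (z - 2)*(z^2 + 3*z - 4) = (z - 2)*(z + 4)*(z - 1)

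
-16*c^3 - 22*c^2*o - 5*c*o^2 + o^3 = (-8*c + o)*(c + o)*(2*c + o)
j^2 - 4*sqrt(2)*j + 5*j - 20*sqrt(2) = (j + 5)*(j - 4*sqrt(2))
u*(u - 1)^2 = u^3 - 2*u^2 + u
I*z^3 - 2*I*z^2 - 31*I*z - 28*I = (z - 7)*(z + 4)*(I*z + I)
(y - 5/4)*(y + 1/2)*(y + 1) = y^3 + y^2/4 - 11*y/8 - 5/8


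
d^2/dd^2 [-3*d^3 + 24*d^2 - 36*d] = 48 - 18*d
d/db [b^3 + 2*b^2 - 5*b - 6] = 3*b^2 + 4*b - 5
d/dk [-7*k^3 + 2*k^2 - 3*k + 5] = -21*k^2 + 4*k - 3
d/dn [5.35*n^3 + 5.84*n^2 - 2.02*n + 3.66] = 16.05*n^2 + 11.68*n - 2.02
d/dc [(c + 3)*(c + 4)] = 2*c + 7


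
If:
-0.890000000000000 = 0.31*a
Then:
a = -2.87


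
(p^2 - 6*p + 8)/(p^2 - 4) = (p - 4)/(p + 2)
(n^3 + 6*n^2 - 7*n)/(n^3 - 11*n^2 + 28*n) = (n^2 + 6*n - 7)/(n^2 - 11*n + 28)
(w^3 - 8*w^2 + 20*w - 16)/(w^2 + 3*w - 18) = (w^3 - 8*w^2 + 20*w - 16)/(w^2 + 3*w - 18)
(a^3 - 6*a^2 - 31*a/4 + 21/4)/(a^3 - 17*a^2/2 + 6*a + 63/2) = (a - 1/2)/(a - 3)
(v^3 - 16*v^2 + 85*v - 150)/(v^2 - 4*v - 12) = (v^2 - 10*v + 25)/(v + 2)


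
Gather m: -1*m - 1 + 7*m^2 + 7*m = 7*m^2 + 6*m - 1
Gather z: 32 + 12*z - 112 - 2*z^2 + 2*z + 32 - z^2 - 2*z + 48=-3*z^2 + 12*z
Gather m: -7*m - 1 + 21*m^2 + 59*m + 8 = 21*m^2 + 52*m + 7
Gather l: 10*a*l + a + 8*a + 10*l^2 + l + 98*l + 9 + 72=9*a + 10*l^2 + l*(10*a + 99) + 81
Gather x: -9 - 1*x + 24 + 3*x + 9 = 2*x + 24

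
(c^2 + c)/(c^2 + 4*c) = (c + 1)/(c + 4)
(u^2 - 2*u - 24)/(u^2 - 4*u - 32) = (u - 6)/(u - 8)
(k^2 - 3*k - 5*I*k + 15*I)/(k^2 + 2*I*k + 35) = (k - 3)/(k + 7*I)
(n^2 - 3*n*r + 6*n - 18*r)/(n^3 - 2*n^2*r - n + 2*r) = (n^2 - 3*n*r + 6*n - 18*r)/(n^3 - 2*n^2*r - n + 2*r)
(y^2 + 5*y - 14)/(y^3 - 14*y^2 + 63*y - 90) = (y^2 + 5*y - 14)/(y^3 - 14*y^2 + 63*y - 90)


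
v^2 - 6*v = v*(v - 6)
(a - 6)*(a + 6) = a^2 - 36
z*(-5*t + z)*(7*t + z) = -35*t^2*z + 2*t*z^2 + z^3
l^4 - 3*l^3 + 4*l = l*(l - 2)^2*(l + 1)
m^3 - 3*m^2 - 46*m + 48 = (m - 8)*(m - 1)*(m + 6)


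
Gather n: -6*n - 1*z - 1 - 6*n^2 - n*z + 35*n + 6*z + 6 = -6*n^2 + n*(29 - z) + 5*z + 5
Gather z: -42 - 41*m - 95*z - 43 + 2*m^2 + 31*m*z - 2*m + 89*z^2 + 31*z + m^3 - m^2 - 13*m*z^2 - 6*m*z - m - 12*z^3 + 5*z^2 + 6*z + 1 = m^3 + m^2 - 44*m - 12*z^3 + z^2*(94 - 13*m) + z*(25*m - 58) - 84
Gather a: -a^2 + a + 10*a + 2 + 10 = -a^2 + 11*a + 12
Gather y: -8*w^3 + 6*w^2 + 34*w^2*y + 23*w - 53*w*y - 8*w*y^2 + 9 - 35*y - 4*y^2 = -8*w^3 + 6*w^2 + 23*w + y^2*(-8*w - 4) + y*(34*w^2 - 53*w - 35) + 9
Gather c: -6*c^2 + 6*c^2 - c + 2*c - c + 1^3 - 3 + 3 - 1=0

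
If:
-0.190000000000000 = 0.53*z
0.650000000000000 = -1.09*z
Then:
No Solution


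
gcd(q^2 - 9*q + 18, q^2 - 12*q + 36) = q - 6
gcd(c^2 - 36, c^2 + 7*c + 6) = c + 6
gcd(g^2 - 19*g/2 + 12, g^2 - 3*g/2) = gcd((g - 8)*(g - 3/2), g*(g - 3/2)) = g - 3/2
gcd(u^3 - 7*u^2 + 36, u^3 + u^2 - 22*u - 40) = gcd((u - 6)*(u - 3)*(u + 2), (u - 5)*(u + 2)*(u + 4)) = u + 2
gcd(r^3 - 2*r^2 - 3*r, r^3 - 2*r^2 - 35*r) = r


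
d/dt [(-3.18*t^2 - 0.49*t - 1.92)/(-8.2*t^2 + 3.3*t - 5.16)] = (-14.512*t^2 + 1.32960000000001*t + 8.8644)/(67.24*t^4 - 54.12*t^3 + 95.514*t^2 - 34.056*t + 26.6256)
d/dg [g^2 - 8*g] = 2*g - 8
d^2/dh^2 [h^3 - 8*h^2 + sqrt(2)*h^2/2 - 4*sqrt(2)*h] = 6*h - 16 + sqrt(2)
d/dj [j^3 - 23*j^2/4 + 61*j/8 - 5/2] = 3*j^2 - 23*j/2 + 61/8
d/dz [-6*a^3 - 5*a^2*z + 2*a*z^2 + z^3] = -5*a^2 + 4*a*z + 3*z^2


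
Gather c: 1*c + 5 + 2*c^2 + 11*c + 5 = 2*c^2 + 12*c + 10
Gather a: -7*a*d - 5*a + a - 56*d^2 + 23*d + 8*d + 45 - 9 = a*(-7*d - 4) - 56*d^2 + 31*d + 36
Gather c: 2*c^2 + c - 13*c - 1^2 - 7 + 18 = 2*c^2 - 12*c + 10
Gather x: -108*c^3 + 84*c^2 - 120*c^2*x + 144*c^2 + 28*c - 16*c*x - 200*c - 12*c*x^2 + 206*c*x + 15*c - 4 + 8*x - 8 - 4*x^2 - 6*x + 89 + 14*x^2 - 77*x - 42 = -108*c^3 + 228*c^2 - 157*c + x^2*(10 - 12*c) + x*(-120*c^2 + 190*c - 75) + 35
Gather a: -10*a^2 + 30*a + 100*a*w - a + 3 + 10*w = -10*a^2 + a*(100*w + 29) + 10*w + 3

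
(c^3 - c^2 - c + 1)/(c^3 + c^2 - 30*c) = (c^3 - c^2 - c + 1)/(c*(c^2 + c - 30))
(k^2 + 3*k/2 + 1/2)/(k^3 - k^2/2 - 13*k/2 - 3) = (k + 1)/(k^2 - k - 6)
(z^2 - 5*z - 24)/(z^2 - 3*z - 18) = (z - 8)/(z - 6)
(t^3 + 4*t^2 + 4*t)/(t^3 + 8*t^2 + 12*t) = (t + 2)/(t + 6)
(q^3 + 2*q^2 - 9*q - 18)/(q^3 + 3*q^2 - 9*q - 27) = (q + 2)/(q + 3)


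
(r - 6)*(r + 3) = r^2 - 3*r - 18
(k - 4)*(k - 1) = k^2 - 5*k + 4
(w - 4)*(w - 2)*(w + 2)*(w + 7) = w^4 + 3*w^3 - 32*w^2 - 12*w + 112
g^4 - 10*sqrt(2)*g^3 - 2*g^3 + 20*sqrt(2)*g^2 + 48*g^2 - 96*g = g*(g - 2)*(g - 6*sqrt(2))*(g - 4*sqrt(2))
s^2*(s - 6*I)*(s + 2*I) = s^4 - 4*I*s^3 + 12*s^2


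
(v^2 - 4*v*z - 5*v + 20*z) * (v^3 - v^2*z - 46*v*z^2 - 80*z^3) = v^5 - 5*v^4*z - 5*v^4 - 42*v^3*z^2 + 25*v^3*z + 104*v^2*z^3 + 210*v^2*z^2 + 320*v*z^4 - 520*v*z^3 - 1600*z^4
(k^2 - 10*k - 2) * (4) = 4*k^2 - 40*k - 8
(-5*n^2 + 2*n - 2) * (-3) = 15*n^2 - 6*n + 6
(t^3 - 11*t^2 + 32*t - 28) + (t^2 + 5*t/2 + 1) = t^3 - 10*t^2 + 69*t/2 - 27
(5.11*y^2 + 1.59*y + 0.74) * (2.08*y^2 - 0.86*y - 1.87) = 10.6288*y^4 - 1.0874*y^3 - 9.3839*y^2 - 3.6097*y - 1.3838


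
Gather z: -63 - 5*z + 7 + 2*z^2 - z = 2*z^2 - 6*z - 56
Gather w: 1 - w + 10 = 11 - w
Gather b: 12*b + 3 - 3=12*b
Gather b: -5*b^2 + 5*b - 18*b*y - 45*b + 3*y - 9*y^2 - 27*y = -5*b^2 + b*(-18*y - 40) - 9*y^2 - 24*y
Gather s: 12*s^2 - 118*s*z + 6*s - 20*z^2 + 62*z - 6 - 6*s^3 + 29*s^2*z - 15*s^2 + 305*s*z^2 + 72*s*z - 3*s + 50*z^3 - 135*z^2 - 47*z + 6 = -6*s^3 + s^2*(29*z - 3) + s*(305*z^2 - 46*z + 3) + 50*z^3 - 155*z^2 + 15*z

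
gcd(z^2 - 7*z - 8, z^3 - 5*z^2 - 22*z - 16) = z^2 - 7*z - 8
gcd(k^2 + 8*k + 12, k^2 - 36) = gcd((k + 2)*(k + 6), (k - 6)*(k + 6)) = k + 6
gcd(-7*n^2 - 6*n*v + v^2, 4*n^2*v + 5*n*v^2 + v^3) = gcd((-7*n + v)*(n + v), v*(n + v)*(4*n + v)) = n + v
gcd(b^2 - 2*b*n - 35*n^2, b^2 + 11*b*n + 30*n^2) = b + 5*n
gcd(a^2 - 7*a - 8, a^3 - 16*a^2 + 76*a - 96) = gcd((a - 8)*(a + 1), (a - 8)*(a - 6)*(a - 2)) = a - 8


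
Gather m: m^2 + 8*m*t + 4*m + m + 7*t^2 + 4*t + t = m^2 + m*(8*t + 5) + 7*t^2 + 5*t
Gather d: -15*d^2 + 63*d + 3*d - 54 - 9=-15*d^2 + 66*d - 63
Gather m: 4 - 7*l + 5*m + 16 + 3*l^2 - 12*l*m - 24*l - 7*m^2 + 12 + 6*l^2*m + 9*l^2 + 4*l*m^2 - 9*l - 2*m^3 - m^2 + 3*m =12*l^2 - 40*l - 2*m^3 + m^2*(4*l - 8) + m*(6*l^2 - 12*l + 8) + 32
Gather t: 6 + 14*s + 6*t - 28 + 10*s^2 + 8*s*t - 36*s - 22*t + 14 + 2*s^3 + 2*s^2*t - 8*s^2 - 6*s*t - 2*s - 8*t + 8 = 2*s^3 + 2*s^2 - 24*s + t*(2*s^2 + 2*s - 24)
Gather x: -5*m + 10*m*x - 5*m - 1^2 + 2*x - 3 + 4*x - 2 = -10*m + x*(10*m + 6) - 6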